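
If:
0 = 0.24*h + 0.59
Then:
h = -2.46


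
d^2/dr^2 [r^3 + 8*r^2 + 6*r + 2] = 6*r + 16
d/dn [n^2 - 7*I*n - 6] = 2*n - 7*I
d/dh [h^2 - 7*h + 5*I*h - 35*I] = 2*h - 7 + 5*I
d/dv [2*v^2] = 4*v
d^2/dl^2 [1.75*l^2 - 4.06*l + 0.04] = 3.50000000000000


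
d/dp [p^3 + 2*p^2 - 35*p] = 3*p^2 + 4*p - 35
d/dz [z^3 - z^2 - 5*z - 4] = 3*z^2 - 2*z - 5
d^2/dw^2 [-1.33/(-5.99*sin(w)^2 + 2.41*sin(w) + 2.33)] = (190.882132*sin(w)^4 - 57.599241*sin(w)^3 - 204.348781*sin(w)^2 + 107.730133*sin(w) - 52.574368)/(-5.99*sin(w)^2 + 2.41*sin(w) + 2.33)^3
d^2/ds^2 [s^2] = 2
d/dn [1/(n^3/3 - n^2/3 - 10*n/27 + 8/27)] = 27*(-27*n^2 + 18*n + 10)/(9*n^3 - 9*n^2 - 10*n + 8)^2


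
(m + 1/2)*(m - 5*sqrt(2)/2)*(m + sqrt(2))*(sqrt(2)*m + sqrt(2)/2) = sqrt(2)*m^4 - 3*m^3 + sqrt(2)*m^3 - 19*sqrt(2)*m^2/4 - 3*m^2 - 5*sqrt(2)*m - 3*m/4 - 5*sqrt(2)/4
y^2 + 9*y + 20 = (y + 4)*(y + 5)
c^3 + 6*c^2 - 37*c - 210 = (c - 6)*(c + 5)*(c + 7)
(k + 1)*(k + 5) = k^2 + 6*k + 5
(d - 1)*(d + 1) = d^2 - 1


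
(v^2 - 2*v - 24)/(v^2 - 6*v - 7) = (-v^2 + 2*v + 24)/(-v^2 + 6*v + 7)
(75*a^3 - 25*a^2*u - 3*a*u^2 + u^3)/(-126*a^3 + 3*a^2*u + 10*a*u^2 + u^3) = (-25*a^2 + u^2)/(42*a^2 + 13*a*u + u^2)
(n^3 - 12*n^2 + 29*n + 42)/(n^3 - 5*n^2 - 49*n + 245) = (n^2 - 5*n - 6)/(n^2 + 2*n - 35)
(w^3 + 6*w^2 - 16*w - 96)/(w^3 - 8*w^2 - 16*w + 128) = (w + 6)/(w - 8)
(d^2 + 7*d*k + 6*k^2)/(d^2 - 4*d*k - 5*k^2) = (d + 6*k)/(d - 5*k)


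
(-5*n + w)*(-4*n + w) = 20*n^2 - 9*n*w + w^2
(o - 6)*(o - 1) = o^2 - 7*o + 6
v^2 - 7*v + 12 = (v - 4)*(v - 3)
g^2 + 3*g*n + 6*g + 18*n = (g + 6)*(g + 3*n)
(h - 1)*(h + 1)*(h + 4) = h^3 + 4*h^2 - h - 4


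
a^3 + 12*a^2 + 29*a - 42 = (a - 1)*(a + 6)*(a + 7)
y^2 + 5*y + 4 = (y + 1)*(y + 4)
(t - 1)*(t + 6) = t^2 + 5*t - 6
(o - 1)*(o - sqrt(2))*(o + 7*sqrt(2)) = o^3 - o^2 + 6*sqrt(2)*o^2 - 14*o - 6*sqrt(2)*o + 14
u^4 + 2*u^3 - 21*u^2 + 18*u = u*(u - 3)*(u - 1)*(u + 6)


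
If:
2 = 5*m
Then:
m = 2/5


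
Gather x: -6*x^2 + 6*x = -6*x^2 + 6*x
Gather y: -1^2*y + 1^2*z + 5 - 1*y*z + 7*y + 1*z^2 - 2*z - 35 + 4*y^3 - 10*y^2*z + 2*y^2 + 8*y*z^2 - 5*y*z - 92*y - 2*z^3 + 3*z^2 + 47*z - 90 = 4*y^3 + y^2*(2 - 10*z) + y*(8*z^2 - 6*z - 86) - 2*z^3 + 4*z^2 + 46*z - 120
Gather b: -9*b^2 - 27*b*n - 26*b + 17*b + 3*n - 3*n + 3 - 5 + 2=-9*b^2 + b*(-27*n - 9)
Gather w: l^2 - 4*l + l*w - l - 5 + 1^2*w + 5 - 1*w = l^2 + l*w - 5*l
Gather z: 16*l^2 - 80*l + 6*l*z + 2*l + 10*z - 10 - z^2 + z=16*l^2 - 78*l - z^2 + z*(6*l + 11) - 10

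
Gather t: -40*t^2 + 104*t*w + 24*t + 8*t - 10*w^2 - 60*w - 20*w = -40*t^2 + t*(104*w + 32) - 10*w^2 - 80*w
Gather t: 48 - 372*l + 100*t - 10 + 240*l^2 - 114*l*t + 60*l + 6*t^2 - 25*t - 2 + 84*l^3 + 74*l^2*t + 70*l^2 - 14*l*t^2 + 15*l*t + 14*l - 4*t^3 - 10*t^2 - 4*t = 84*l^3 + 310*l^2 - 298*l - 4*t^3 + t^2*(-14*l - 4) + t*(74*l^2 - 99*l + 71) + 36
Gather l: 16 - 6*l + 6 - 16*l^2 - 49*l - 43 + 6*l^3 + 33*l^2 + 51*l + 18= 6*l^3 + 17*l^2 - 4*l - 3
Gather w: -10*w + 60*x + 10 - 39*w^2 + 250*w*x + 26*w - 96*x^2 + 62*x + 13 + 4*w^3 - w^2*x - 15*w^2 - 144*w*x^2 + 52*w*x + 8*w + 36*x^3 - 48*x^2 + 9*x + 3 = 4*w^3 + w^2*(-x - 54) + w*(-144*x^2 + 302*x + 24) + 36*x^3 - 144*x^2 + 131*x + 26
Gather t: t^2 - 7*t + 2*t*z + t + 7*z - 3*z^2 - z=t^2 + t*(2*z - 6) - 3*z^2 + 6*z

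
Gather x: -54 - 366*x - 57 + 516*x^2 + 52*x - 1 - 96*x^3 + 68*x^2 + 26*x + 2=-96*x^3 + 584*x^2 - 288*x - 110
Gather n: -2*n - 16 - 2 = -2*n - 18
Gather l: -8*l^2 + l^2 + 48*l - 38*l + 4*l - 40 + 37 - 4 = -7*l^2 + 14*l - 7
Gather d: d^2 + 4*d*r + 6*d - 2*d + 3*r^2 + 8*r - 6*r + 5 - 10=d^2 + d*(4*r + 4) + 3*r^2 + 2*r - 5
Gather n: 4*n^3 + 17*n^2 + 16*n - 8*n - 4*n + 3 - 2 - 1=4*n^3 + 17*n^2 + 4*n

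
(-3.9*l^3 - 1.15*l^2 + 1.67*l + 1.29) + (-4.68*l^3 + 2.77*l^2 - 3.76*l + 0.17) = -8.58*l^3 + 1.62*l^2 - 2.09*l + 1.46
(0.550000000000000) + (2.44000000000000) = 2.99000000000000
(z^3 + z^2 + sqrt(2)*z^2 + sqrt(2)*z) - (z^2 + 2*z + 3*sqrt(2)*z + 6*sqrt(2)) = z^3 + sqrt(2)*z^2 - 2*sqrt(2)*z - 2*z - 6*sqrt(2)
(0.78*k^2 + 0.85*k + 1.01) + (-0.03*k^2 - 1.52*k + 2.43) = 0.75*k^2 - 0.67*k + 3.44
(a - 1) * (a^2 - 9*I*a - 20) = a^3 - a^2 - 9*I*a^2 - 20*a + 9*I*a + 20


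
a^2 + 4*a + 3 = (a + 1)*(a + 3)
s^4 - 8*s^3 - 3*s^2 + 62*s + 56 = (s - 7)*(s - 4)*(s + 1)*(s + 2)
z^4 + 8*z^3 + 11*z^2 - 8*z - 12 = (z - 1)*(z + 1)*(z + 2)*(z + 6)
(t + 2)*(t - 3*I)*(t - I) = t^3 + 2*t^2 - 4*I*t^2 - 3*t - 8*I*t - 6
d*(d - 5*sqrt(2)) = d^2 - 5*sqrt(2)*d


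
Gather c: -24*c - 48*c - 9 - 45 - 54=-72*c - 108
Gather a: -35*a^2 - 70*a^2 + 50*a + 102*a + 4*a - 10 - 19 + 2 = -105*a^2 + 156*a - 27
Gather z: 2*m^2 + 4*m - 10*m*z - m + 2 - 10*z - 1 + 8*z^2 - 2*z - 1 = 2*m^2 + 3*m + 8*z^2 + z*(-10*m - 12)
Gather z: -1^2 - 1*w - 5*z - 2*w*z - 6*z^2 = -w - 6*z^2 + z*(-2*w - 5) - 1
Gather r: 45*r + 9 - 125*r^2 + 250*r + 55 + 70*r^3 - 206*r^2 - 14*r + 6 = 70*r^3 - 331*r^2 + 281*r + 70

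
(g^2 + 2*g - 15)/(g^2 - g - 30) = (g - 3)/(g - 6)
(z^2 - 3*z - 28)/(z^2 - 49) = (z + 4)/(z + 7)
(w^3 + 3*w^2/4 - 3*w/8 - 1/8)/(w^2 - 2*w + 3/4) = (4*w^2 + 5*w + 1)/(2*(2*w - 3))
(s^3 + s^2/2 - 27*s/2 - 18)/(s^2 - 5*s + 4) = (2*s^2 + 9*s + 9)/(2*(s - 1))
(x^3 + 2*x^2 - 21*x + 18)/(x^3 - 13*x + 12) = (x + 6)/(x + 4)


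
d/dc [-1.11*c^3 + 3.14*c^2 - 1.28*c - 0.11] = -3.33*c^2 + 6.28*c - 1.28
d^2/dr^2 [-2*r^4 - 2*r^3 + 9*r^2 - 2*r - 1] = -24*r^2 - 12*r + 18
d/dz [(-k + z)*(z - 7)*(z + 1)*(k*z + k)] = k*(z + 1)*(-2*(k - z)*(z - 7) - (k - z)*(z + 1) + (z - 7)*(z + 1))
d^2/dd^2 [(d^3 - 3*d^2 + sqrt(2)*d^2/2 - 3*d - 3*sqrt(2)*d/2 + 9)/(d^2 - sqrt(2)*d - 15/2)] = 6*(-12*sqrt(2)*d^3 + 20*d^3 - 108*d^2 + 90*sqrt(2)*d^2 - 162*sqrt(2)*d + 270*d - 162 + 135*sqrt(2))/(8*d^6 - 24*sqrt(2)*d^5 - 132*d^4 + 344*sqrt(2)*d^3 + 990*d^2 - 1350*sqrt(2)*d - 3375)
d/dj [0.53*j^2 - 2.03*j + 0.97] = 1.06*j - 2.03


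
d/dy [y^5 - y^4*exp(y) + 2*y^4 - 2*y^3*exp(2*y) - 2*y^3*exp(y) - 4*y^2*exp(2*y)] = y*(-y^3*exp(y) + 5*y^3 - 4*y^2*exp(2*y) - 6*y^2*exp(y) + 8*y^2 - 14*y*exp(2*y) - 6*y*exp(y) - 8*exp(2*y))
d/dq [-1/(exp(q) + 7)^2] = 2*exp(q)/(exp(q) + 7)^3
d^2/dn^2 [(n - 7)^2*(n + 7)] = 6*n - 14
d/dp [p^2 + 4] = 2*p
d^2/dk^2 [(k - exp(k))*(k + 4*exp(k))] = 3*k*exp(k) - 16*exp(2*k) + 6*exp(k) + 2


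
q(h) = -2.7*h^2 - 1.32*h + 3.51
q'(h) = -5.4*h - 1.32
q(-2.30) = -7.74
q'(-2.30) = 11.10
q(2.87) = -22.52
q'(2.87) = -16.82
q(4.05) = -46.12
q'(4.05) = -23.19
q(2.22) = -12.73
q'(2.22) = -13.31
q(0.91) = 0.07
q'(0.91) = -6.23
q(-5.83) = -80.56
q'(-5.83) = 30.16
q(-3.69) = -28.38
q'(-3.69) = 18.61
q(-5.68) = -76.10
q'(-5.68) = 29.35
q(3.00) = -24.75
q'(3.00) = -17.52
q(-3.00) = -16.83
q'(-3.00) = 14.88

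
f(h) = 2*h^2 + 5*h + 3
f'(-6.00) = -19.00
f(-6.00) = 45.00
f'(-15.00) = -55.00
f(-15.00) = 378.00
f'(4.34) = 22.36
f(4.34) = 62.37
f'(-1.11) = 0.56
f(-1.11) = -0.09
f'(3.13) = 17.52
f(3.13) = 38.24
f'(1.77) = 12.08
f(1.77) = 18.12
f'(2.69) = 15.76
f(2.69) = 30.92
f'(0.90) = 8.60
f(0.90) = 9.12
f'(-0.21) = 4.16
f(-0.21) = 2.04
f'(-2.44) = -4.76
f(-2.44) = 2.71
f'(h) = 4*h + 5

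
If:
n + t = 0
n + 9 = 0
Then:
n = -9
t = 9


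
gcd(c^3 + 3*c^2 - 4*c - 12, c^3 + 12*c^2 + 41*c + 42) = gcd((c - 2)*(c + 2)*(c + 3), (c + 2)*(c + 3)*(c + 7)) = c^2 + 5*c + 6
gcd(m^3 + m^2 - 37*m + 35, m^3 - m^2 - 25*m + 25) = m^2 - 6*m + 5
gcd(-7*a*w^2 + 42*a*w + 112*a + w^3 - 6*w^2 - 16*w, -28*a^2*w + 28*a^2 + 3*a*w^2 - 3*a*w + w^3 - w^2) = 1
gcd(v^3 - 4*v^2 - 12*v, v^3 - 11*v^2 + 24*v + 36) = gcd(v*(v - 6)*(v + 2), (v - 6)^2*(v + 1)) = v - 6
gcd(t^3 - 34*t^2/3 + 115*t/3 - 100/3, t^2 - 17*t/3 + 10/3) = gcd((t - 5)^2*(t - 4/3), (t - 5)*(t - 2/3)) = t - 5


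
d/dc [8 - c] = -1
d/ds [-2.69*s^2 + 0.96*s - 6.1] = 0.96 - 5.38*s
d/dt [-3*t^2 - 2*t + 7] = -6*t - 2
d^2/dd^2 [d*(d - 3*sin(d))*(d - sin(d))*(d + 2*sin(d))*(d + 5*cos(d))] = 2*d^4*sin(d) - 5*d^4*cos(d) + 20*d^3*sin(d)^2 + 40*d^3*sin(d)*cos(d) - 40*d^3*sin(d) - 16*d^3*cos(d) + 10*d^3 - 54*d^2*sin(d)^3 + 225*d^2*sin(d)^2*cos(d) + 120*d^2*sin(d)^2 - 60*d^2*sin(d)*cos(d) + 12*d^2*sin(d) + 10*d^2*cos(d) - 60*d^2 - 480*d*sin(d)^3*cos(d) + 300*d*sin(d)^3 + 72*d*sin(d)^2*cos(d) - 30*d*sin(d)^2 + 120*d*sin(d)*cos(d) - 200*d*sin(d) - 240*sin(d)^4 + 12*sin(d)^3 - 50*sin(d)^2*cos(d) + 180*sin(d)^2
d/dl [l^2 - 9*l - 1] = 2*l - 9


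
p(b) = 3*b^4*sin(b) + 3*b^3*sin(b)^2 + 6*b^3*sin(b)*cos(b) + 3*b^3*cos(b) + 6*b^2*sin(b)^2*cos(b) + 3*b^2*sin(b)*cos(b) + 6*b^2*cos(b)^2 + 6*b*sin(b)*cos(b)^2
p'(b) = 3*b^4*cos(b) - 6*b^3*sin(b)^2 + 6*b^3*sin(b)*cos(b) + 9*b^3*sin(b) + 6*b^3*cos(b)^2 - 6*b^2*sin(b)^3 + 6*b^2*sin(b)^2 + 12*b^2*sin(b)*cos(b)^2 + 6*b^2*sin(b)*cos(b) + 3*b^2*cos(b)^2 + 9*b^2*cos(b) + 6*b*sin(b)*cos(b) + 6*b*cos(b)^3 + 12*b*cos(b)^2 + 6*sin(b)*cos(b)^2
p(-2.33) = -79.31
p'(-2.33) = -32.40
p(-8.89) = -9763.28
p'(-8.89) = -17244.51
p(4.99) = -1511.17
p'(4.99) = -1121.77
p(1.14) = 20.11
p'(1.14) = 29.83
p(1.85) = 30.45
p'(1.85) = -7.65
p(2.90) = -7.25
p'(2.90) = -80.19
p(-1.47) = -21.56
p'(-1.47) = 77.14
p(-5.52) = 1007.78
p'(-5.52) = 852.24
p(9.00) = 5103.60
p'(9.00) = -14217.37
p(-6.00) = 300.92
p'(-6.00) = 2234.31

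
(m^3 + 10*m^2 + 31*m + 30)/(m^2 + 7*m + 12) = (m^2 + 7*m + 10)/(m + 4)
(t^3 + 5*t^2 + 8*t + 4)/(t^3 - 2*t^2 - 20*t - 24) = (t + 1)/(t - 6)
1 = 1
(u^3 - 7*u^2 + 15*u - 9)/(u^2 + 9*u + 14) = (u^3 - 7*u^2 + 15*u - 9)/(u^2 + 9*u + 14)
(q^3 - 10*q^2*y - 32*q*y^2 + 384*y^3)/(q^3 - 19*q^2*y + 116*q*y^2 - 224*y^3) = (q^2 - 2*q*y - 48*y^2)/(q^2 - 11*q*y + 28*y^2)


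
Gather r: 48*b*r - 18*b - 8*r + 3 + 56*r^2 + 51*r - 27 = -18*b + 56*r^2 + r*(48*b + 43) - 24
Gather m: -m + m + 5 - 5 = 0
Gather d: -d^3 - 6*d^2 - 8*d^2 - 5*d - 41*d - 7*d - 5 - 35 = -d^3 - 14*d^2 - 53*d - 40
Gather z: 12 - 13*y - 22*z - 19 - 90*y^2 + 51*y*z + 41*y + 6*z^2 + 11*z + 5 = -90*y^2 + 28*y + 6*z^2 + z*(51*y - 11) - 2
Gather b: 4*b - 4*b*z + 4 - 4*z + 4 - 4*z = b*(4 - 4*z) - 8*z + 8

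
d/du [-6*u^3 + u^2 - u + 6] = -18*u^2 + 2*u - 1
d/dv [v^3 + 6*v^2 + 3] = 3*v*(v + 4)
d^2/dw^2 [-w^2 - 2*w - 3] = -2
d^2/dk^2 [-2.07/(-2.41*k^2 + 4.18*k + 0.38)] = (24.045534*k^2 - 41.705532*k - 2.07*(4.82*k - 4.18)*(9.64*k - 8.36) - 3.791412)/(-2.41*k^2 + 4.18*k + 0.38)^3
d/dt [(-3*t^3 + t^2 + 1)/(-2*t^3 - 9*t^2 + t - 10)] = (29*t^4 - 6*t^3 + 97*t^2 - 2*t - 1)/(4*t^6 + 36*t^5 + 77*t^4 + 22*t^3 + 181*t^2 - 20*t + 100)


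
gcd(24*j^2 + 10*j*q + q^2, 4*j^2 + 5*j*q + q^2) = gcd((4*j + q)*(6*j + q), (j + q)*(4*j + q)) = 4*j + q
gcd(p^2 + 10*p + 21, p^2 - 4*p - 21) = p + 3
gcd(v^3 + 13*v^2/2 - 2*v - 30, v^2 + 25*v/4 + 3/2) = v + 6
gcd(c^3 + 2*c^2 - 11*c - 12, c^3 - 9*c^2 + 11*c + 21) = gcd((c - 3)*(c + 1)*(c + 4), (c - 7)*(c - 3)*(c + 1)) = c^2 - 2*c - 3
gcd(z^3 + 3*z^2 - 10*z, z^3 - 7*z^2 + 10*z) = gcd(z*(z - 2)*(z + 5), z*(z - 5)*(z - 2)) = z^2 - 2*z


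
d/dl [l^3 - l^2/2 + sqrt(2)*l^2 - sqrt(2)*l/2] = 3*l^2 - l + 2*sqrt(2)*l - sqrt(2)/2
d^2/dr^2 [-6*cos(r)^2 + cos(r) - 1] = -cos(r) + 12*cos(2*r)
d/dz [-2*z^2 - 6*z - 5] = -4*z - 6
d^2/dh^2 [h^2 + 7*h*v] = 2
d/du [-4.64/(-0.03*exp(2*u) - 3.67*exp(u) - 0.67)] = (-0.2784*exp(u) - 17.0288)*exp(u)/(0.03*exp(2*u) + 3.67*exp(u) + 0.67)^2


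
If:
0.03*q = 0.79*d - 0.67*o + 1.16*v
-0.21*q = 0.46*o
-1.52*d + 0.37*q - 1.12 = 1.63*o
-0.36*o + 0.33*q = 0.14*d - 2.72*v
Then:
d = -0.07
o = -0.42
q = 0.91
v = -0.17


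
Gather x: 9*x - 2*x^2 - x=-2*x^2 + 8*x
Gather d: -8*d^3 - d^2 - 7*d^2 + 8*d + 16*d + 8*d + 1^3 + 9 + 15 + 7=-8*d^3 - 8*d^2 + 32*d + 32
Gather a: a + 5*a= 6*a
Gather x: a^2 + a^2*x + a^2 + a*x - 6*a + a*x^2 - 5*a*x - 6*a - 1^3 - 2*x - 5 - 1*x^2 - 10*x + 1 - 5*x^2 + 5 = 2*a^2 - 12*a + x^2*(a - 6) + x*(a^2 - 4*a - 12)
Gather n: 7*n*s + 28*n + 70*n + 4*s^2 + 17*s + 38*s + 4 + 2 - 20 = n*(7*s + 98) + 4*s^2 + 55*s - 14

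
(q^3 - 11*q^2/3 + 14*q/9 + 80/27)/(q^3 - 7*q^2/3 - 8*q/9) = (9*q^2 - 9*q - 10)/(3*q*(3*q + 1))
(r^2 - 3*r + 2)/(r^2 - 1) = (r - 2)/(r + 1)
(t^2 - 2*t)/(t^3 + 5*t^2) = (t - 2)/(t*(t + 5))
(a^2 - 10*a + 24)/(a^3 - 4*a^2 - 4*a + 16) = (a - 6)/(a^2 - 4)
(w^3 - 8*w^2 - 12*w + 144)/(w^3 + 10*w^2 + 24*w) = (w^2 - 12*w + 36)/(w*(w + 6))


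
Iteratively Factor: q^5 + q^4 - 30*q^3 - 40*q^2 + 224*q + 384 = (q + 4)*(q^4 - 3*q^3 - 18*q^2 + 32*q + 96) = (q - 4)*(q + 4)*(q^3 + q^2 - 14*q - 24) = (q - 4)^2*(q + 4)*(q^2 + 5*q + 6) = (q - 4)^2*(q + 3)*(q + 4)*(q + 2)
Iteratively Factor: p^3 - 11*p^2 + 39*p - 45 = (p - 3)*(p^2 - 8*p + 15) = (p - 3)^2*(p - 5)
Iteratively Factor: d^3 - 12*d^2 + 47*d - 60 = (d - 5)*(d^2 - 7*d + 12) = (d - 5)*(d - 4)*(d - 3)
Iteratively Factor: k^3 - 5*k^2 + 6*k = (k - 3)*(k^2 - 2*k) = k*(k - 3)*(k - 2)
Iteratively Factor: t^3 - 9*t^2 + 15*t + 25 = (t + 1)*(t^2 - 10*t + 25) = (t - 5)*(t + 1)*(t - 5)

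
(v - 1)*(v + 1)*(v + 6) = v^3 + 6*v^2 - v - 6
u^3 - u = u*(u - 1)*(u + 1)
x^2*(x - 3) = x^3 - 3*x^2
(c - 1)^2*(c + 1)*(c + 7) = c^4 + 6*c^3 - 8*c^2 - 6*c + 7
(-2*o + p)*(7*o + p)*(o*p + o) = -14*o^3*p - 14*o^3 + 5*o^2*p^2 + 5*o^2*p + o*p^3 + o*p^2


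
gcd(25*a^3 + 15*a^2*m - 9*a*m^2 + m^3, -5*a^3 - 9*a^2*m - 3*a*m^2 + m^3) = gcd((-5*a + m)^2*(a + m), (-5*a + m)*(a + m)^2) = 5*a^2 + 4*a*m - m^2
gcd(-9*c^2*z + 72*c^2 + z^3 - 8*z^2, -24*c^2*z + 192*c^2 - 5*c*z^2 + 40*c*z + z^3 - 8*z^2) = 3*c*z - 24*c + z^2 - 8*z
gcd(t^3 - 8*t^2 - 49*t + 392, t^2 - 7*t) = t - 7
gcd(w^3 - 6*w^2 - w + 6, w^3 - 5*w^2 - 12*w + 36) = w - 6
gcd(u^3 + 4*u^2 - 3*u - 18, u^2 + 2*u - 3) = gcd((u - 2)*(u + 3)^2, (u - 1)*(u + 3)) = u + 3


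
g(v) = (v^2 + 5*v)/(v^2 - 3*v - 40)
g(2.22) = -0.38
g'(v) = (3 - 2*v)*(v^2 + 5*v)/(v^2 - 3*v - 40)^2 + (2*v + 5)/(v^2 - 3*v - 40) = -8/(v^2 - 16*v + 64)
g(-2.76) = 0.26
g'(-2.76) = -0.07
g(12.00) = 3.00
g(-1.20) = 0.13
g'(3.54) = -0.40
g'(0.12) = -0.13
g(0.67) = -0.09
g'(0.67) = -0.15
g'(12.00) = -0.50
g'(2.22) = -0.24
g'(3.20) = -0.35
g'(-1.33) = -0.09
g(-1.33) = 0.14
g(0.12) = -0.02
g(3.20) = -0.67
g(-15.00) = 0.65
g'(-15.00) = -0.02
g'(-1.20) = -0.09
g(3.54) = -0.79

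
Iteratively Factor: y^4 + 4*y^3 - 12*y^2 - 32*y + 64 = (y + 4)*(y^3 - 12*y + 16) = (y - 2)*(y + 4)*(y^2 + 2*y - 8) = (y - 2)*(y + 4)^2*(y - 2)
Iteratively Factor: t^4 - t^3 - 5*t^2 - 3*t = (t + 1)*(t^3 - 2*t^2 - 3*t) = t*(t + 1)*(t^2 - 2*t - 3) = t*(t + 1)^2*(t - 3)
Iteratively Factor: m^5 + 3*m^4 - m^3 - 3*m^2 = (m)*(m^4 + 3*m^3 - m^2 - 3*m) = m*(m - 1)*(m^3 + 4*m^2 + 3*m) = m*(m - 1)*(m + 1)*(m^2 + 3*m) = m*(m - 1)*(m + 1)*(m + 3)*(m)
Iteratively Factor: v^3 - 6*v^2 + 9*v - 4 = (v - 1)*(v^2 - 5*v + 4) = (v - 4)*(v - 1)*(v - 1)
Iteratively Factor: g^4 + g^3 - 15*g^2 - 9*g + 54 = (g + 3)*(g^3 - 2*g^2 - 9*g + 18) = (g - 2)*(g + 3)*(g^2 - 9) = (g - 3)*(g - 2)*(g + 3)*(g + 3)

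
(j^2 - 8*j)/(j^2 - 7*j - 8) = j/(j + 1)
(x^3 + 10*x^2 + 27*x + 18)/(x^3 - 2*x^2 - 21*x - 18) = (x + 6)/(x - 6)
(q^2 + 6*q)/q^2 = (q + 6)/q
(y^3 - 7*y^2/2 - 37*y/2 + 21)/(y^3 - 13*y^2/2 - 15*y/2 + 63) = (2*y^2 + 5*y - 7)/(2*y^2 - y - 21)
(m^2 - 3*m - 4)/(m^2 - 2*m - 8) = (m + 1)/(m + 2)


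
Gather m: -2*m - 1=-2*m - 1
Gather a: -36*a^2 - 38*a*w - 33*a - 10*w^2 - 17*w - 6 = -36*a^2 + a*(-38*w - 33) - 10*w^2 - 17*w - 6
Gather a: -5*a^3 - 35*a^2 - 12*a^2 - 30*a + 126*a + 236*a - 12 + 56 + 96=-5*a^3 - 47*a^2 + 332*a + 140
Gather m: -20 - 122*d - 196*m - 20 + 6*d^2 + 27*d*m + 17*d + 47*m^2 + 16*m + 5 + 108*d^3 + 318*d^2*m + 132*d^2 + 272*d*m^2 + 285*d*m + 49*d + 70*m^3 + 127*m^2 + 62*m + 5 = 108*d^3 + 138*d^2 - 56*d + 70*m^3 + m^2*(272*d + 174) + m*(318*d^2 + 312*d - 118) - 30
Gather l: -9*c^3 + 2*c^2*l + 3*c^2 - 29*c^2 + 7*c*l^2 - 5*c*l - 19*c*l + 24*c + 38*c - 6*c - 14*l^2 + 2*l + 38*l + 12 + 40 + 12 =-9*c^3 - 26*c^2 + 56*c + l^2*(7*c - 14) + l*(2*c^2 - 24*c + 40) + 64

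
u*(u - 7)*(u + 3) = u^3 - 4*u^2 - 21*u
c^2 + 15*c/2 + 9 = (c + 3/2)*(c + 6)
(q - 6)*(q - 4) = q^2 - 10*q + 24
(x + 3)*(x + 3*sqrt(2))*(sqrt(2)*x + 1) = sqrt(2)*x^3 + 3*sqrt(2)*x^2 + 7*x^2 + 3*sqrt(2)*x + 21*x + 9*sqrt(2)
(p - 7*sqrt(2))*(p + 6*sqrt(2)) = p^2 - sqrt(2)*p - 84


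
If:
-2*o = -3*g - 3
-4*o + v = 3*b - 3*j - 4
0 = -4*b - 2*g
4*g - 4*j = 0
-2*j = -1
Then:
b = -1/4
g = 1/2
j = 1/2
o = 9/4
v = 11/4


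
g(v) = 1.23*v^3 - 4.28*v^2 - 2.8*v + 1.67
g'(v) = 3.69*v^2 - 8.56*v - 2.8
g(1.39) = -7.19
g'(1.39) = -7.57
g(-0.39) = 2.04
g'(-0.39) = 1.10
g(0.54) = -0.90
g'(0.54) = -6.35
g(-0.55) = 1.71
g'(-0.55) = 3.02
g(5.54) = 63.94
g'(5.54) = 63.03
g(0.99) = -4.10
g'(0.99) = -7.66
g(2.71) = -12.87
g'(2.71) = 1.10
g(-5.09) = -257.17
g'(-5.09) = 136.37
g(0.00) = 1.67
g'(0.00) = -2.80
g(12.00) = 1477.19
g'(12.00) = 425.84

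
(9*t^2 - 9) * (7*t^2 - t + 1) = 63*t^4 - 9*t^3 - 54*t^2 + 9*t - 9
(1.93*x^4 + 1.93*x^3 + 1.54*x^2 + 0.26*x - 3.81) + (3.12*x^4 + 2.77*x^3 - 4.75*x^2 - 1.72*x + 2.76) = 5.05*x^4 + 4.7*x^3 - 3.21*x^2 - 1.46*x - 1.05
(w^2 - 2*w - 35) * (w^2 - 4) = w^4 - 2*w^3 - 39*w^2 + 8*w + 140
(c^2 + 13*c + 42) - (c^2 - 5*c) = 18*c + 42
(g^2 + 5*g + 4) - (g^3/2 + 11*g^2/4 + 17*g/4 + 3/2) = -g^3/2 - 7*g^2/4 + 3*g/4 + 5/2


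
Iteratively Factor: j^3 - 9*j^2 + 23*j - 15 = (j - 1)*(j^2 - 8*j + 15) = (j - 5)*(j - 1)*(j - 3)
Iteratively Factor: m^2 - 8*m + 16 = (m - 4)*(m - 4)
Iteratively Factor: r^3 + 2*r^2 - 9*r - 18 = (r + 3)*(r^2 - r - 6) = (r - 3)*(r + 3)*(r + 2)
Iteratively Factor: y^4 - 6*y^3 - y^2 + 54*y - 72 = (y + 3)*(y^3 - 9*y^2 + 26*y - 24) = (y - 4)*(y + 3)*(y^2 - 5*y + 6) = (y - 4)*(y - 2)*(y + 3)*(y - 3)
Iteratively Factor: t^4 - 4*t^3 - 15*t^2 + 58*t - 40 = (t - 2)*(t^3 - 2*t^2 - 19*t + 20) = (t - 2)*(t - 1)*(t^2 - t - 20) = (t - 2)*(t - 1)*(t + 4)*(t - 5)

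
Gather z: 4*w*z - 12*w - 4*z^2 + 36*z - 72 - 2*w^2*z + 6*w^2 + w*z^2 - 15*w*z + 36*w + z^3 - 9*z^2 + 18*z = 6*w^2 + 24*w + z^3 + z^2*(w - 13) + z*(-2*w^2 - 11*w + 54) - 72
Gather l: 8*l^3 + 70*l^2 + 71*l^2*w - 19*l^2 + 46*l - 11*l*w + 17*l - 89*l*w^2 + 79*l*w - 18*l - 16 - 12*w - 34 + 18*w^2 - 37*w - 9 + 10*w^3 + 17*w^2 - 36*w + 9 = 8*l^3 + l^2*(71*w + 51) + l*(-89*w^2 + 68*w + 45) + 10*w^3 + 35*w^2 - 85*w - 50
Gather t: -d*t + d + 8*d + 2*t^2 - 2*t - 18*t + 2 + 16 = 9*d + 2*t^2 + t*(-d - 20) + 18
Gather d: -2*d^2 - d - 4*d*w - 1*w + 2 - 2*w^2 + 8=-2*d^2 + d*(-4*w - 1) - 2*w^2 - w + 10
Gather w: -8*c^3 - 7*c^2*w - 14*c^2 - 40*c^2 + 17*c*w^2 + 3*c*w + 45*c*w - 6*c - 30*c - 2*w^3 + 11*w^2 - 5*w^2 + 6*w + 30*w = -8*c^3 - 54*c^2 - 36*c - 2*w^3 + w^2*(17*c + 6) + w*(-7*c^2 + 48*c + 36)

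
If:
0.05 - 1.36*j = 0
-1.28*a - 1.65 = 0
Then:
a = -1.29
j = 0.04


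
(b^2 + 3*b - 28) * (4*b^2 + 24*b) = 4*b^4 + 36*b^3 - 40*b^2 - 672*b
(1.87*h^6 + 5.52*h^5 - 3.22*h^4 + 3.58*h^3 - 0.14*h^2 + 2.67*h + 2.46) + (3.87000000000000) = 1.87*h^6 + 5.52*h^5 - 3.22*h^4 + 3.58*h^3 - 0.14*h^2 + 2.67*h + 6.33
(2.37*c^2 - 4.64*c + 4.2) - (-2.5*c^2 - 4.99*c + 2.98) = 4.87*c^2 + 0.350000000000001*c + 1.22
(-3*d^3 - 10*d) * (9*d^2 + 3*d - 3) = -27*d^5 - 9*d^4 - 81*d^3 - 30*d^2 + 30*d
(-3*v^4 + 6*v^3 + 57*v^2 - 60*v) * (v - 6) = -3*v^5 + 24*v^4 + 21*v^3 - 402*v^2 + 360*v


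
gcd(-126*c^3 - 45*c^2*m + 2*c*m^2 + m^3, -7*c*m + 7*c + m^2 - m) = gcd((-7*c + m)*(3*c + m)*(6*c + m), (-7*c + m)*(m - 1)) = 7*c - m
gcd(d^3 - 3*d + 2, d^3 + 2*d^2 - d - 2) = d^2 + d - 2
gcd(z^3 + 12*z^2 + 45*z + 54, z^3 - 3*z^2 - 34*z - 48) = z + 3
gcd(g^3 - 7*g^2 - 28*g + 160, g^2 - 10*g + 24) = g - 4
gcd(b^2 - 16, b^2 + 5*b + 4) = b + 4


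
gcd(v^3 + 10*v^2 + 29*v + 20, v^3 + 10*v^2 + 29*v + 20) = v^3 + 10*v^2 + 29*v + 20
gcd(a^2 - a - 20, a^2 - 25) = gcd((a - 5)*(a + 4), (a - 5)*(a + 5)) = a - 5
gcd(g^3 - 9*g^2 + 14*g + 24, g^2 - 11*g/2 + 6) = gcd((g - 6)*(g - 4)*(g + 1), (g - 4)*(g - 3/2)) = g - 4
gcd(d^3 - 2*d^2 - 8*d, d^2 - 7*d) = d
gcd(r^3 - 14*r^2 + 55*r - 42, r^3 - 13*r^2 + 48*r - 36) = r^2 - 7*r + 6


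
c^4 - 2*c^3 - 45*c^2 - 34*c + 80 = (c - 8)*(c - 1)*(c + 2)*(c + 5)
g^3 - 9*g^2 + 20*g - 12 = (g - 6)*(g - 2)*(g - 1)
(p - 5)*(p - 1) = p^2 - 6*p + 5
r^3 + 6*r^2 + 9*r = r*(r + 3)^2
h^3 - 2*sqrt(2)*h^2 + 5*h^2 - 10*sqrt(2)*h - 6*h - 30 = (h + 5)*(h - 3*sqrt(2))*(h + sqrt(2))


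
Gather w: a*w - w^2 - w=-w^2 + w*(a - 1)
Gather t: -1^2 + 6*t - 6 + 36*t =42*t - 7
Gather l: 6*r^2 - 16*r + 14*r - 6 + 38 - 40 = 6*r^2 - 2*r - 8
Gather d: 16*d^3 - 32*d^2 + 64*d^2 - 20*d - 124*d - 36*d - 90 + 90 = 16*d^3 + 32*d^2 - 180*d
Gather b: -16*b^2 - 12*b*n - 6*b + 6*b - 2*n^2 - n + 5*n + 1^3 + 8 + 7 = -16*b^2 - 12*b*n - 2*n^2 + 4*n + 16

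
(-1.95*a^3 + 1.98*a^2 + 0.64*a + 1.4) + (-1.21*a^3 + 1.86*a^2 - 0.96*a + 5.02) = -3.16*a^3 + 3.84*a^2 - 0.32*a + 6.42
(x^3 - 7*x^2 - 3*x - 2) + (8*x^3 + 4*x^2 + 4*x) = 9*x^3 - 3*x^2 + x - 2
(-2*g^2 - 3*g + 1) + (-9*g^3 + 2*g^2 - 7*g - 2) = -9*g^3 - 10*g - 1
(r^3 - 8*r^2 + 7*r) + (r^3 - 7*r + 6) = 2*r^3 - 8*r^2 + 6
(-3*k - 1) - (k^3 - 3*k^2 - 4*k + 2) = -k^3 + 3*k^2 + k - 3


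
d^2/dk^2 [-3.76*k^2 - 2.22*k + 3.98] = -7.52000000000000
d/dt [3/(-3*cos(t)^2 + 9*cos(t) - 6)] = (3 - 2*cos(t))*sin(t)/(cos(t)^2 - 3*cos(t) + 2)^2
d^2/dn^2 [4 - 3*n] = 0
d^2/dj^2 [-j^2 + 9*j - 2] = -2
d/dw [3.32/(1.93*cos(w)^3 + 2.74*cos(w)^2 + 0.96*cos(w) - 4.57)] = (19.2228*cos(w)^2 + 18.1936*cos(w) + 3.1872)*sin(w)/(1.93*cos(w)^3 + 2.74*cos(w)^2 + 0.96*cos(w) - 4.57)^2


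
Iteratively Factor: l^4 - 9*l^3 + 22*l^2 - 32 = (l - 2)*(l^3 - 7*l^2 + 8*l + 16) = (l - 4)*(l - 2)*(l^2 - 3*l - 4) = (l - 4)^2*(l - 2)*(l + 1)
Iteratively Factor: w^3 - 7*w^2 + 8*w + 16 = (w + 1)*(w^2 - 8*w + 16) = (w - 4)*(w + 1)*(w - 4)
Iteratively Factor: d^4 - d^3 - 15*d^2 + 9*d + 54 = (d - 3)*(d^3 + 2*d^2 - 9*d - 18) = (d - 3)^2*(d^2 + 5*d + 6) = (d - 3)^2*(d + 3)*(d + 2)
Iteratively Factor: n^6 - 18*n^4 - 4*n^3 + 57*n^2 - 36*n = (n - 1)*(n^5 + n^4 - 17*n^3 - 21*n^2 + 36*n) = n*(n - 1)*(n^4 + n^3 - 17*n^2 - 21*n + 36) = n*(n - 1)*(n + 3)*(n^3 - 2*n^2 - 11*n + 12) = n*(n - 1)*(n + 3)^2*(n^2 - 5*n + 4) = n*(n - 1)^2*(n + 3)^2*(n - 4)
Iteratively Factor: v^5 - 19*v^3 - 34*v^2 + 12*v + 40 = (v + 2)*(v^4 - 2*v^3 - 15*v^2 - 4*v + 20) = (v - 1)*(v + 2)*(v^3 - v^2 - 16*v - 20) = (v - 1)*(v + 2)^2*(v^2 - 3*v - 10) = (v - 1)*(v + 2)^3*(v - 5)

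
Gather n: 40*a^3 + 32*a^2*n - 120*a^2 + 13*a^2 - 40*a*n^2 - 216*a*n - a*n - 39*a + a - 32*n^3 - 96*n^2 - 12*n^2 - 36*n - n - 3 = 40*a^3 - 107*a^2 - 38*a - 32*n^3 + n^2*(-40*a - 108) + n*(32*a^2 - 217*a - 37) - 3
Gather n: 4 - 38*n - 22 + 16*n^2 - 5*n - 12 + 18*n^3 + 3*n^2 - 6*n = 18*n^3 + 19*n^2 - 49*n - 30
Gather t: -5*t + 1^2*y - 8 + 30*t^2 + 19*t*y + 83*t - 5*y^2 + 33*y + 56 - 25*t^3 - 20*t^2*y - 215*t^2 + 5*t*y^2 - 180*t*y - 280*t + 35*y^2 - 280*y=-25*t^3 + t^2*(-20*y - 185) + t*(5*y^2 - 161*y - 202) + 30*y^2 - 246*y + 48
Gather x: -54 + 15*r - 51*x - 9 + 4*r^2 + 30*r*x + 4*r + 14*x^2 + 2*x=4*r^2 + 19*r + 14*x^2 + x*(30*r - 49) - 63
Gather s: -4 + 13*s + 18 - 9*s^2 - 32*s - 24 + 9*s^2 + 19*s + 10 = 0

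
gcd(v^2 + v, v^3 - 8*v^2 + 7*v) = v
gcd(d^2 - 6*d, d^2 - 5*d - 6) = d - 6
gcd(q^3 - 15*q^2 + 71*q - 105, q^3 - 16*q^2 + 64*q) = 1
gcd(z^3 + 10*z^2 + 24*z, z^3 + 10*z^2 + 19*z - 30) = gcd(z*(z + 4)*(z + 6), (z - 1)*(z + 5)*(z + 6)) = z + 6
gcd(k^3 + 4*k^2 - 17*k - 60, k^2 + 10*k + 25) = k + 5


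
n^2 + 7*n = n*(n + 7)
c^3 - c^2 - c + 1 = (c - 1)^2*(c + 1)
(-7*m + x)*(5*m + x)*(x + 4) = -35*m^2*x - 140*m^2 - 2*m*x^2 - 8*m*x + x^3 + 4*x^2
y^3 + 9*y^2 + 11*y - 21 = (y - 1)*(y + 3)*(y + 7)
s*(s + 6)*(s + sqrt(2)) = s^3 + sqrt(2)*s^2 + 6*s^2 + 6*sqrt(2)*s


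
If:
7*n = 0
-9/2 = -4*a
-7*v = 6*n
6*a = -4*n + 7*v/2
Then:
No Solution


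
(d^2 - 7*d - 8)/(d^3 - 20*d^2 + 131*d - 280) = (d + 1)/(d^2 - 12*d + 35)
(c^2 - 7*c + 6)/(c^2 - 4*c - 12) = (c - 1)/(c + 2)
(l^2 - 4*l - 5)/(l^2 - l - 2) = (l - 5)/(l - 2)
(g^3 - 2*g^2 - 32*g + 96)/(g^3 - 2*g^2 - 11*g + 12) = (g^2 + 2*g - 24)/(g^2 + 2*g - 3)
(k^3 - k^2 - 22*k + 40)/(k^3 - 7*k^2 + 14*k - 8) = (k + 5)/(k - 1)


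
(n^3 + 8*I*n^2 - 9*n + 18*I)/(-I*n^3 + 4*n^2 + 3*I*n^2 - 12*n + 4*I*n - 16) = (I*n^3 - 8*n^2 - 9*I*n - 18)/(n^3 + n^2*(-3 + 4*I) + n*(-4 - 12*I) - 16*I)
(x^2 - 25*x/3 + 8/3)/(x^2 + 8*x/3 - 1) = (x - 8)/(x + 3)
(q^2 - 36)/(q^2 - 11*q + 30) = (q + 6)/(q - 5)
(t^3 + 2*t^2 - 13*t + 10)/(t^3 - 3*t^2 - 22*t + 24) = (t^2 + 3*t - 10)/(t^2 - 2*t - 24)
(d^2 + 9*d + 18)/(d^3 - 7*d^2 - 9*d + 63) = (d + 6)/(d^2 - 10*d + 21)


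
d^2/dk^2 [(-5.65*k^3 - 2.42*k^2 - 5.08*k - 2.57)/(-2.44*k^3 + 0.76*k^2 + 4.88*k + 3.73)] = (49.770144*k^6 + 585.119808*k^5 + 917.040816*k^4 + 578.060184*k^3 + 956.006784*k^2 + 582.772806*k - 9.76280399999999)/(14.526784*k^9 - 13.574208*k^8 - 82.932672*k^7 - 12.762928*k^6 + 207.366816*k^5 + 205.72296*k^4 - 97.374788*k^3 - 298.204548*k^2 - 203.684856*k - 51.895117)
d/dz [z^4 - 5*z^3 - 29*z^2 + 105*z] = 4*z^3 - 15*z^2 - 58*z + 105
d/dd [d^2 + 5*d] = 2*d + 5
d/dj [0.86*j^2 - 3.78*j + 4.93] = 1.72*j - 3.78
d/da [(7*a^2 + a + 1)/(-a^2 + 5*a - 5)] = 2*(18*a^2 - 34*a - 5)/(a^4 - 10*a^3 + 35*a^2 - 50*a + 25)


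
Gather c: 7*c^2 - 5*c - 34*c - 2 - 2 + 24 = 7*c^2 - 39*c + 20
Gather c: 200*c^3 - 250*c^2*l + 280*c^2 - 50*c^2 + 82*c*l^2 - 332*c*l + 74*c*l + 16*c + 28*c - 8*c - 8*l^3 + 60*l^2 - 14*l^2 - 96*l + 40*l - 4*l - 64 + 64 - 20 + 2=200*c^3 + c^2*(230 - 250*l) + c*(82*l^2 - 258*l + 36) - 8*l^3 + 46*l^2 - 60*l - 18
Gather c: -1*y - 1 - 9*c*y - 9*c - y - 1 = c*(-9*y - 9) - 2*y - 2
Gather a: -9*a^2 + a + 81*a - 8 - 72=-9*a^2 + 82*a - 80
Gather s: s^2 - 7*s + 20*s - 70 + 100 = s^2 + 13*s + 30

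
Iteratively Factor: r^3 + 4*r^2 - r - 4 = (r + 1)*(r^2 + 3*r - 4) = (r + 1)*(r + 4)*(r - 1)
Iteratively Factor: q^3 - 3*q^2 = (q)*(q^2 - 3*q) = q*(q - 3)*(q)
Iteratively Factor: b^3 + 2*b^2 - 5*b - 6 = (b + 3)*(b^2 - b - 2) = (b + 1)*(b + 3)*(b - 2)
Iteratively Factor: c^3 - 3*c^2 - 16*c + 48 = (c - 4)*(c^2 + c - 12) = (c - 4)*(c - 3)*(c + 4)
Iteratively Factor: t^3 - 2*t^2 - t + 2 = (t - 1)*(t^2 - t - 2) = (t - 2)*(t - 1)*(t + 1)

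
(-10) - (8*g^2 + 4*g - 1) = -8*g^2 - 4*g - 9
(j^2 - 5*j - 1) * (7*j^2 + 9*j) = 7*j^4 - 26*j^3 - 52*j^2 - 9*j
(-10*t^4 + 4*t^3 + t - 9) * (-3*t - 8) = 30*t^5 + 68*t^4 - 32*t^3 - 3*t^2 + 19*t + 72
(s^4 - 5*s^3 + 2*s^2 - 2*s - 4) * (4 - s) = -s^5 + 9*s^4 - 22*s^3 + 10*s^2 - 4*s - 16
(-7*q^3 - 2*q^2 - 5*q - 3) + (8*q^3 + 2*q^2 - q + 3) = q^3 - 6*q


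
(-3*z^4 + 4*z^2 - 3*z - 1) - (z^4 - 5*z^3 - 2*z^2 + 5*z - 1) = -4*z^4 + 5*z^3 + 6*z^2 - 8*z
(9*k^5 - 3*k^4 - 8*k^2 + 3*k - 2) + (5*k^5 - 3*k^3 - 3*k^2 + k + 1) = 14*k^5 - 3*k^4 - 3*k^3 - 11*k^2 + 4*k - 1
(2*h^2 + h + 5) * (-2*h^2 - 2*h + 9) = -4*h^4 - 6*h^3 + 6*h^2 - h + 45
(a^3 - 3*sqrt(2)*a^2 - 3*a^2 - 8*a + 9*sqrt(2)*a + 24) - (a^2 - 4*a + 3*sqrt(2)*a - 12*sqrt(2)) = a^3 - 3*sqrt(2)*a^2 - 4*a^2 - 4*a + 6*sqrt(2)*a + 12*sqrt(2) + 24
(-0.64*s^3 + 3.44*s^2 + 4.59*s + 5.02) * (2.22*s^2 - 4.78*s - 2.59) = -1.4208*s^5 + 10.696*s^4 - 4.5958*s^3 - 19.7054*s^2 - 35.8837*s - 13.0018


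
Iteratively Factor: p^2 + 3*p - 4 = (p + 4)*(p - 1)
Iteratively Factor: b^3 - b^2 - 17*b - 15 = (b - 5)*(b^2 + 4*b + 3) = (b - 5)*(b + 3)*(b + 1)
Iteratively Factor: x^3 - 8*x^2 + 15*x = (x - 3)*(x^2 - 5*x) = x*(x - 3)*(x - 5)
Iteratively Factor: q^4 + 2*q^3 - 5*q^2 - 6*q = (q + 3)*(q^3 - q^2 - 2*q) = (q + 1)*(q + 3)*(q^2 - 2*q) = (q - 2)*(q + 1)*(q + 3)*(q)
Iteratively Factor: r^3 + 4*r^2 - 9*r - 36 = (r - 3)*(r^2 + 7*r + 12) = (r - 3)*(r + 3)*(r + 4)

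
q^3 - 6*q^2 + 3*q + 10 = (q - 5)*(q - 2)*(q + 1)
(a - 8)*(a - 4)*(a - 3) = a^3 - 15*a^2 + 68*a - 96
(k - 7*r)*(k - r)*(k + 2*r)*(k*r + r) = k^4*r - 6*k^3*r^2 + k^3*r - 9*k^2*r^3 - 6*k^2*r^2 + 14*k*r^4 - 9*k*r^3 + 14*r^4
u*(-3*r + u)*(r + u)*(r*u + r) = -3*r^3*u^2 - 3*r^3*u - 2*r^2*u^3 - 2*r^2*u^2 + r*u^4 + r*u^3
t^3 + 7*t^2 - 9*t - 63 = (t - 3)*(t + 3)*(t + 7)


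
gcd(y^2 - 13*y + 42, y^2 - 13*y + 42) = y^2 - 13*y + 42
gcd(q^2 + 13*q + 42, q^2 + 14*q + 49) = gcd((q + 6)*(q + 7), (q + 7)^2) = q + 7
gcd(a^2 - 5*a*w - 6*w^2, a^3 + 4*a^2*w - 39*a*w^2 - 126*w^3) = -a + 6*w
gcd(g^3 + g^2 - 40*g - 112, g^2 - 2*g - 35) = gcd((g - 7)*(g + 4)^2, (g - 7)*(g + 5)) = g - 7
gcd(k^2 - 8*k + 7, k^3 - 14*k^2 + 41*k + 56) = k - 7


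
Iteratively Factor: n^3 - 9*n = (n + 3)*(n^2 - 3*n) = (n - 3)*(n + 3)*(n)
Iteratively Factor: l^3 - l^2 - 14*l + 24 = (l + 4)*(l^2 - 5*l + 6) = (l - 3)*(l + 4)*(l - 2)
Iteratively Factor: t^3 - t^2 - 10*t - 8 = (t + 1)*(t^2 - 2*t - 8) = (t + 1)*(t + 2)*(t - 4)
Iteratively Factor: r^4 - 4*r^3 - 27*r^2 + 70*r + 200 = (r + 2)*(r^3 - 6*r^2 - 15*r + 100) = (r - 5)*(r + 2)*(r^2 - r - 20) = (r - 5)*(r + 2)*(r + 4)*(r - 5)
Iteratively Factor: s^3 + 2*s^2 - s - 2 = (s + 2)*(s^2 - 1) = (s - 1)*(s + 2)*(s + 1)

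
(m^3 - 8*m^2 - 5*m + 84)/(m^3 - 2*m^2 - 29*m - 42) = (m - 4)/(m + 2)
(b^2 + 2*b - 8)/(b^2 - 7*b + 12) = (b^2 + 2*b - 8)/(b^2 - 7*b + 12)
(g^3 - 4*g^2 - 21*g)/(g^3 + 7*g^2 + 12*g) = (g - 7)/(g + 4)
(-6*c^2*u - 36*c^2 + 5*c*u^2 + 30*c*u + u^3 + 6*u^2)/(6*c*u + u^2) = -c - 6*c/u + u + 6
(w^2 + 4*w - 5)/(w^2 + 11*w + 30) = (w - 1)/(w + 6)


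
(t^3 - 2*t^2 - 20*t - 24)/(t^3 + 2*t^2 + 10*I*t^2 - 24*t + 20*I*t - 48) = (t^2 - 4*t - 12)/(t^2 + 10*I*t - 24)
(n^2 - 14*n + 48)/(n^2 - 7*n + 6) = (n - 8)/(n - 1)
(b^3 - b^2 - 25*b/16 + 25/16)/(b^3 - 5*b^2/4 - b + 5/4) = (b + 5/4)/(b + 1)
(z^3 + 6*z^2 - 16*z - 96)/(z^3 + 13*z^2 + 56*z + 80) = (z^2 + 2*z - 24)/(z^2 + 9*z + 20)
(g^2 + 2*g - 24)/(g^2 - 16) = (g + 6)/(g + 4)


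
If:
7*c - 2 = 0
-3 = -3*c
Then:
No Solution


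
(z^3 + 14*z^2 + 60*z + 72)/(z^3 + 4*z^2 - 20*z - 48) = (z + 6)/(z - 4)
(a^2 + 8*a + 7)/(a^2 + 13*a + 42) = (a + 1)/(a + 6)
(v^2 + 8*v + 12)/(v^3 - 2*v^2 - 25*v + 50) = (v^2 + 8*v + 12)/(v^3 - 2*v^2 - 25*v + 50)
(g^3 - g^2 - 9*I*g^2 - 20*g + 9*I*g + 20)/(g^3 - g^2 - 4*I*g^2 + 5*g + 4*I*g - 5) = (g - 4*I)/(g + I)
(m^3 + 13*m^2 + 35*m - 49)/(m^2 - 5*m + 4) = (m^2 + 14*m + 49)/(m - 4)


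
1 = 1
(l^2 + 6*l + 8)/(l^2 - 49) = (l^2 + 6*l + 8)/(l^2 - 49)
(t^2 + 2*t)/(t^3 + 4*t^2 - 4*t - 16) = t/(t^2 + 2*t - 8)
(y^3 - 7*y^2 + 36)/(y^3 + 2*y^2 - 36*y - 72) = (y - 3)/(y + 6)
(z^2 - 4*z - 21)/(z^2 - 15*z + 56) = (z + 3)/(z - 8)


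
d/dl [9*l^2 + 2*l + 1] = 18*l + 2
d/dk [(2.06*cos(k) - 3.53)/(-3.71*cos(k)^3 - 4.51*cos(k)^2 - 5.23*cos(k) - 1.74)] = (-15.2852*cos(k)^3 + 29.9983*cos(k)^2 + 31.8406*cos(k) + 22.0463)*sin(k)/(13.7641*cos(k)^6 + 33.4642*cos(k)^5 + 59.1467*cos(k)^4 + 60.0854*cos(k)^3 + 43.0477*cos(k)^2 + 18.2004*cos(k) + 3.0276)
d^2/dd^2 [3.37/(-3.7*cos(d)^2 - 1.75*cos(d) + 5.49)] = (184.5412*(1 - cos(d)^2)^2 + 65.46225*cos(d)^3 + 376.410465*cos(d)^2 - 98.547225*cos(d) - 342.09207)/(3.7*cos(d)^2 + 1.75*cos(d) - 5.49)^3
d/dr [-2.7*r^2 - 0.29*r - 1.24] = -5.4*r - 0.29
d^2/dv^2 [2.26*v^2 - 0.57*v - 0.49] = 4.52000000000000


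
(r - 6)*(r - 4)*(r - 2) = r^3 - 12*r^2 + 44*r - 48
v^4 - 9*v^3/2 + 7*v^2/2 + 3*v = v*(v - 3)*(v - 2)*(v + 1/2)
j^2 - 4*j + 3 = (j - 3)*(j - 1)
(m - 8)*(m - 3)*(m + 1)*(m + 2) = m^4 - 8*m^3 - 7*m^2 + 50*m + 48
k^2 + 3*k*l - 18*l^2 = (k - 3*l)*(k + 6*l)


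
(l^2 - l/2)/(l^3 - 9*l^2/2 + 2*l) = 1/(l - 4)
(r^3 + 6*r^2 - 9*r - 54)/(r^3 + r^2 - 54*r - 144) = (r - 3)/(r - 8)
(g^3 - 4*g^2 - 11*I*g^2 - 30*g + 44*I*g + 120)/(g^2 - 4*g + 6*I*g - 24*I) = (g^2 - 11*I*g - 30)/(g + 6*I)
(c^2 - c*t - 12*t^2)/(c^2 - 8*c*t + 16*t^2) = (-c - 3*t)/(-c + 4*t)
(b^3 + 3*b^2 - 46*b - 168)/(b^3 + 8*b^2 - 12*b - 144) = (b^2 - 3*b - 28)/(b^2 + 2*b - 24)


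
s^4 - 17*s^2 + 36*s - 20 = (s - 2)^2*(s - 1)*(s + 5)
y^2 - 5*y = y*(y - 5)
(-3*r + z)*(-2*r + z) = 6*r^2 - 5*r*z + z^2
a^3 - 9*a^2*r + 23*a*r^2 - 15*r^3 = (a - 5*r)*(a - 3*r)*(a - r)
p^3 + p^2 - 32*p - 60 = (p - 6)*(p + 2)*(p + 5)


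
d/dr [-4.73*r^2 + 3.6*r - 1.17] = 3.6 - 9.46*r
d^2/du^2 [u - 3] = 0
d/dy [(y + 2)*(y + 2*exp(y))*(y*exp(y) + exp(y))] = (y^3 + 4*y^2*exp(y) + 6*y^2 + 16*y*exp(y) + 8*y + 14*exp(y) + 2)*exp(y)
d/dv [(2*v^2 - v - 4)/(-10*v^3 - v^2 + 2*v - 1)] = (20*v^4 - 20*v^3 - 117*v^2 - 12*v + 9)/(100*v^6 + 20*v^5 - 39*v^4 + 16*v^3 + 6*v^2 - 4*v + 1)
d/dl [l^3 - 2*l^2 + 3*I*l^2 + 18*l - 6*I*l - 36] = 3*l^2 + l*(-4 + 6*I) + 18 - 6*I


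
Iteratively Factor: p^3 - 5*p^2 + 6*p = (p - 2)*(p^2 - 3*p) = p*(p - 2)*(p - 3)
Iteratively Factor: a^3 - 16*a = (a + 4)*(a^2 - 4*a) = (a - 4)*(a + 4)*(a)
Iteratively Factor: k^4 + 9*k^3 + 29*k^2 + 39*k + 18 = (k + 3)*(k^3 + 6*k^2 + 11*k + 6) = (k + 2)*(k + 3)*(k^2 + 4*k + 3) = (k + 2)*(k + 3)^2*(k + 1)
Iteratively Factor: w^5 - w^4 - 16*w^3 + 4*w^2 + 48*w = (w + 3)*(w^4 - 4*w^3 - 4*w^2 + 16*w) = (w - 4)*(w + 3)*(w^3 - 4*w) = w*(w - 4)*(w + 3)*(w^2 - 4) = w*(w - 4)*(w - 2)*(w + 3)*(w + 2)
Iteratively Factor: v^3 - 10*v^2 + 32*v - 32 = (v - 4)*(v^2 - 6*v + 8) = (v - 4)*(v - 2)*(v - 4)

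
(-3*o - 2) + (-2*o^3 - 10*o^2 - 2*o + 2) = -2*o^3 - 10*o^2 - 5*o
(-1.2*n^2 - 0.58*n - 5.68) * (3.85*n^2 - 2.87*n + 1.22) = -4.62*n^4 + 1.211*n^3 - 21.6674*n^2 + 15.594*n - 6.9296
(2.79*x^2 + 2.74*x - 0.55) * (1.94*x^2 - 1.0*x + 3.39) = 5.4126*x^4 + 2.5256*x^3 + 5.6511*x^2 + 9.8386*x - 1.8645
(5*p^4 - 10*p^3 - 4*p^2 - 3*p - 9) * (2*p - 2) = 10*p^5 - 30*p^4 + 12*p^3 + 2*p^2 - 12*p + 18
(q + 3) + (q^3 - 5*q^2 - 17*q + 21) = q^3 - 5*q^2 - 16*q + 24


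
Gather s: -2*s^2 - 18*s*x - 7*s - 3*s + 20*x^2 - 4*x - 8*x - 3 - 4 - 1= -2*s^2 + s*(-18*x - 10) + 20*x^2 - 12*x - 8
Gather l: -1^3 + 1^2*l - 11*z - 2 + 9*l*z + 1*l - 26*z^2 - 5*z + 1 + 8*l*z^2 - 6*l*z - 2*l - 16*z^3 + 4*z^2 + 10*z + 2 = l*(8*z^2 + 3*z) - 16*z^3 - 22*z^2 - 6*z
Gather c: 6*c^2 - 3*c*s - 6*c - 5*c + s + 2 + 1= 6*c^2 + c*(-3*s - 11) + s + 3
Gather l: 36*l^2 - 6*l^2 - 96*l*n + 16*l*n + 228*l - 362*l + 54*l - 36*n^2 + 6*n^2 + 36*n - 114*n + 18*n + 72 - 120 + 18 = 30*l^2 + l*(-80*n - 80) - 30*n^2 - 60*n - 30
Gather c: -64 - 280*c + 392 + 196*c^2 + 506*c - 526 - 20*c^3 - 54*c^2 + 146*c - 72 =-20*c^3 + 142*c^2 + 372*c - 270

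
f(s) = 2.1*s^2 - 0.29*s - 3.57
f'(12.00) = 50.11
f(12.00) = 295.35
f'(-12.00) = -50.69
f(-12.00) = 302.31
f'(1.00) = 3.91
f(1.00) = -1.76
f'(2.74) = 11.22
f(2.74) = 11.40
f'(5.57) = 23.10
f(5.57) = 59.97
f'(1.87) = 7.56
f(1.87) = 3.23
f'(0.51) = 1.85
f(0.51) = -3.17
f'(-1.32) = -5.83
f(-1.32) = 0.47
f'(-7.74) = -32.80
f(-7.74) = 124.48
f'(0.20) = 0.55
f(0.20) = -3.54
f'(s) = 4.2*s - 0.29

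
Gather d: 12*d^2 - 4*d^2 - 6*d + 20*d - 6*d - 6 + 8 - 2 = 8*d^2 + 8*d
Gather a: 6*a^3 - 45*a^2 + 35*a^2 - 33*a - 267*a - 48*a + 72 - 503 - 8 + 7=6*a^3 - 10*a^2 - 348*a - 432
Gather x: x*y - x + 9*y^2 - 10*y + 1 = x*(y - 1) + 9*y^2 - 10*y + 1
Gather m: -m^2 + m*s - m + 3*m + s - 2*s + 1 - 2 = -m^2 + m*(s + 2) - s - 1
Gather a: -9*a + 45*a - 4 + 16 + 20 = 36*a + 32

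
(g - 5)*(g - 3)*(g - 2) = g^3 - 10*g^2 + 31*g - 30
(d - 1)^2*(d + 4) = d^3 + 2*d^2 - 7*d + 4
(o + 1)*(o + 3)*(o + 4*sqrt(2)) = o^3 + 4*o^2 + 4*sqrt(2)*o^2 + 3*o + 16*sqrt(2)*o + 12*sqrt(2)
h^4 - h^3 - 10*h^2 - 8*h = h*(h - 4)*(h + 1)*(h + 2)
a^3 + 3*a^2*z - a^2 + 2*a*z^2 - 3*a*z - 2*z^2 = (a - 1)*(a + z)*(a + 2*z)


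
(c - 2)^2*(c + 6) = c^3 + 2*c^2 - 20*c + 24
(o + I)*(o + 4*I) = o^2 + 5*I*o - 4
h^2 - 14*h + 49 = (h - 7)^2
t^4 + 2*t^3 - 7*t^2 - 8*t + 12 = (t - 2)*(t - 1)*(t + 2)*(t + 3)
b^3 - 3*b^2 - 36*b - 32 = (b - 8)*(b + 1)*(b + 4)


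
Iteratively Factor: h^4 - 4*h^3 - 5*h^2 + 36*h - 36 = (h - 2)*(h^3 - 2*h^2 - 9*h + 18) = (h - 2)*(h + 3)*(h^2 - 5*h + 6) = (h - 2)^2*(h + 3)*(h - 3)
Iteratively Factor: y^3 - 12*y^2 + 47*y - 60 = (y - 3)*(y^2 - 9*y + 20) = (y - 5)*(y - 3)*(y - 4)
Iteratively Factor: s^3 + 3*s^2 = (s)*(s^2 + 3*s) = s^2*(s + 3)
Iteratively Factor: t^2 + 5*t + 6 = (t + 3)*(t + 2)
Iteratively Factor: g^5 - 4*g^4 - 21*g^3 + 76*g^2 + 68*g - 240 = (g + 4)*(g^4 - 8*g^3 + 11*g^2 + 32*g - 60) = (g + 2)*(g + 4)*(g^3 - 10*g^2 + 31*g - 30) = (g - 5)*(g + 2)*(g + 4)*(g^2 - 5*g + 6) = (g - 5)*(g - 3)*(g + 2)*(g + 4)*(g - 2)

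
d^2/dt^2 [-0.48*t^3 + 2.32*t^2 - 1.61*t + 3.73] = 4.64 - 2.88*t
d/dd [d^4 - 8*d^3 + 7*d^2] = 2*d*(2*d^2 - 12*d + 7)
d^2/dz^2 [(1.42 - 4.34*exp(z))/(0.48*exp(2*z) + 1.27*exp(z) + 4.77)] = (-0.999936*exp(4*z) + 3.954336*exp(3*z) + 62.21808*exp(2*z) + 15.576676*exp(z) - 107.349804)*exp(z)/(0.110592*exp(6*z) + 0.877824*exp(5*z) + 5.6196*exp(4*z) + 19.495135*exp(3*z) + 55.844775*exp(2*z) + 86.688549*exp(z) + 108.531333)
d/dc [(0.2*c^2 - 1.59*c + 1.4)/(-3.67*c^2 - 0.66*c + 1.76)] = (-5.9673*c^2 + 10.98*c - 1.8744)/(13.4689*c^4 + 4.8444*c^3 - 12.4828*c^2 - 2.3232*c + 3.0976)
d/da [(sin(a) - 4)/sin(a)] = 4*cos(a)/sin(a)^2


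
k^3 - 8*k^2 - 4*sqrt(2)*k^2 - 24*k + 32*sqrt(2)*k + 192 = (k - 8)*(k - 6*sqrt(2))*(k + 2*sqrt(2))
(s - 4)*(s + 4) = s^2 - 16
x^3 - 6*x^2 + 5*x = x*(x - 5)*(x - 1)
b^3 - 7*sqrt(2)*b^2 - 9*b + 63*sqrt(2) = (b - 3)*(b + 3)*(b - 7*sqrt(2))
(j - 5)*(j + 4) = j^2 - j - 20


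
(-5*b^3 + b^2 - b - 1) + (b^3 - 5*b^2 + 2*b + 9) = -4*b^3 - 4*b^2 + b + 8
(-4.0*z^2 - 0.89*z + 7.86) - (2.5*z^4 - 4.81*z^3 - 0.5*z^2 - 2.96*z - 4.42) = -2.5*z^4 + 4.81*z^3 - 3.5*z^2 + 2.07*z + 12.28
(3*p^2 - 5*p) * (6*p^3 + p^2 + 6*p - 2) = 18*p^5 - 27*p^4 + 13*p^3 - 36*p^2 + 10*p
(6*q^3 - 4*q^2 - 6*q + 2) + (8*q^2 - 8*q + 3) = 6*q^3 + 4*q^2 - 14*q + 5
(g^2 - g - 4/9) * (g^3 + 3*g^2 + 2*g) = g^5 + 2*g^4 - 13*g^3/9 - 10*g^2/3 - 8*g/9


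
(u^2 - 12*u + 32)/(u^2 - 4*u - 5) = (-u^2 + 12*u - 32)/(-u^2 + 4*u + 5)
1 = 1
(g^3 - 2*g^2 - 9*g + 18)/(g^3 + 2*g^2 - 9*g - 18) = (g - 2)/(g + 2)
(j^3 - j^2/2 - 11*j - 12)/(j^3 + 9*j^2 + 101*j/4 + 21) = 2*(j^2 - 2*j - 8)/(2*j^2 + 15*j + 28)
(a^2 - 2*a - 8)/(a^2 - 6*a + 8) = (a + 2)/(a - 2)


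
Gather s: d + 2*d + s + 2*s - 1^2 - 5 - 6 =3*d + 3*s - 12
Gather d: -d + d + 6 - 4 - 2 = 0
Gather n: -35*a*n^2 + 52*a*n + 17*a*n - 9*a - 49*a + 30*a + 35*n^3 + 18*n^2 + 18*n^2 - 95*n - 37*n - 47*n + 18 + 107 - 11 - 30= -28*a + 35*n^3 + n^2*(36 - 35*a) + n*(69*a - 179) + 84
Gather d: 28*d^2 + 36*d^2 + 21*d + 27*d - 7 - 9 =64*d^2 + 48*d - 16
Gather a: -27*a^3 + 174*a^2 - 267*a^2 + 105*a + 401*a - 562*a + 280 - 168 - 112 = -27*a^3 - 93*a^2 - 56*a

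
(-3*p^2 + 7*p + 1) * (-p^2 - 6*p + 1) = 3*p^4 + 11*p^3 - 46*p^2 + p + 1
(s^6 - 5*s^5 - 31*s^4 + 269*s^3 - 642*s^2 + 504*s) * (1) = s^6 - 5*s^5 - 31*s^4 + 269*s^3 - 642*s^2 + 504*s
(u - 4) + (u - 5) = 2*u - 9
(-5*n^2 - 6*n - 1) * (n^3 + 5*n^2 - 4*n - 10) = -5*n^5 - 31*n^4 - 11*n^3 + 69*n^2 + 64*n + 10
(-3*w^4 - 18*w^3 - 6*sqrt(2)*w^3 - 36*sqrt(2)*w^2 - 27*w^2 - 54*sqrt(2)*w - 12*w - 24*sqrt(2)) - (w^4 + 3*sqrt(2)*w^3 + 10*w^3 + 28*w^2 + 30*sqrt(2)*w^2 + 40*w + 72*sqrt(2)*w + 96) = -4*w^4 - 28*w^3 - 9*sqrt(2)*w^3 - 66*sqrt(2)*w^2 - 55*w^2 - 126*sqrt(2)*w - 52*w - 96 - 24*sqrt(2)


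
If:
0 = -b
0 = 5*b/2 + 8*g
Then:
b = 0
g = 0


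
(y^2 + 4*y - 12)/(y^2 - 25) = (y^2 + 4*y - 12)/(y^2 - 25)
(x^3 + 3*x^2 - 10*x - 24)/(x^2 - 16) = (x^2 - x - 6)/(x - 4)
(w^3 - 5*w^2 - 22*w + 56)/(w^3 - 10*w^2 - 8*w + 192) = (w^2 - 9*w + 14)/(w^2 - 14*w + 48)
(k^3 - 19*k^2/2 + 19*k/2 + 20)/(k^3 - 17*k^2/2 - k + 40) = (k + 1)/(k + 2)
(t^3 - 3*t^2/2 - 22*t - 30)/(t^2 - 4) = (t^2 - 7*t/2 - 15)/(t - 2)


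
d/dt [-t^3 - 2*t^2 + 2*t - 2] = -3*t^2 - 4*t + 2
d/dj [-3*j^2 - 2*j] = -6*j - 2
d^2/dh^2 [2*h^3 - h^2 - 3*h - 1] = 12*h - 2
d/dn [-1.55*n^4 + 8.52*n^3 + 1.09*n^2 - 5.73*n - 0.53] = -6.2*n^3 + 25.56*n^2 + 2.18*n - 5.73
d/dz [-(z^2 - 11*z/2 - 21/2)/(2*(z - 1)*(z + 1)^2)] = (z^3/2 - 6*z^2 - 12*z + 5/2)/(z^5 + z^4 - 2*z^3 - 2*z^2 + z + 1)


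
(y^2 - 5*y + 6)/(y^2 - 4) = (y - 3)/(y + 2)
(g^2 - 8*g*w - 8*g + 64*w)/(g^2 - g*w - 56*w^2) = (g - 8)/(g + 7*w)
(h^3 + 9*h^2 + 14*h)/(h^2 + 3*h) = (h^2 + 9*h + 14)/(h + 3)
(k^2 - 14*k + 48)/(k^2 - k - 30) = (k - 8)/(k + 5)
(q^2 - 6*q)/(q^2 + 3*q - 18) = q*(q - 6)/(q^2 + 3*q - 18)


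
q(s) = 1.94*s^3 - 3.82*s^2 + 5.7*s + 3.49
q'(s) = 5.82*s^2 - 7.64*s + 5.7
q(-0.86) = -5.47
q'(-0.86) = 16.57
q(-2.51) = -65.56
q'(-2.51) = 61.54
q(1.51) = 10.07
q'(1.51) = 7.43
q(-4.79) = -324.67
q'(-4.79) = 175.83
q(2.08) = 16.28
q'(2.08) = 14.99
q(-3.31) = -127.58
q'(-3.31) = 94.75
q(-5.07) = -376.43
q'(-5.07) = 194.04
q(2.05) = 15.83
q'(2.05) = 14.50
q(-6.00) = -587.27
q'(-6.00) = 261.06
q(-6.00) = -587.27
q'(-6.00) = 261.06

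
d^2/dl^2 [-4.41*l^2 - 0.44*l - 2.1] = -8.82000000000000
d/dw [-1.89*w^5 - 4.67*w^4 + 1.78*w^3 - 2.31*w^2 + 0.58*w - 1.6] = -9.45*w^4 - 18.68*w^3 + 5.34*w^2 - 4.62*w + 0.58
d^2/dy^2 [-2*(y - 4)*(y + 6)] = -4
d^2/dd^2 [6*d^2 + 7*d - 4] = 12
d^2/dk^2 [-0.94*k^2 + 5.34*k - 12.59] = -1.88000000000000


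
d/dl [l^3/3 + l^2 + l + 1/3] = l^2 + 2*l + 1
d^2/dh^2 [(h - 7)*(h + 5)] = 2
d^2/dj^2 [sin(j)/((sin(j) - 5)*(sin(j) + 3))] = (-sin(j)^5 - 2*sin(j)^4 - 88*sin(j)^3 + 30*sin(j)^2 - 135*sin(j) - 60)/((sin(j) - 5)^3*(sin(j) + 3)^3)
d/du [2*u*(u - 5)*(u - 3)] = 6*u^2 - 32*u + 30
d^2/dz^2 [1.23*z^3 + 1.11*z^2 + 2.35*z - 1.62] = 7.38*z + 2.22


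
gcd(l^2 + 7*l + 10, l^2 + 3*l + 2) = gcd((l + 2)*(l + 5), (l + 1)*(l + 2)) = l + 2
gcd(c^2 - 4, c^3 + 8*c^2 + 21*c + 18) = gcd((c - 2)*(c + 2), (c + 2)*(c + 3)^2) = c + 2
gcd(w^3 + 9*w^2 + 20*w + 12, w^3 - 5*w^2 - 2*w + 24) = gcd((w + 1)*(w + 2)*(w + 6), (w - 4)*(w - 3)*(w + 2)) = w + 2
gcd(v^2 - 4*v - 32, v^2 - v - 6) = 1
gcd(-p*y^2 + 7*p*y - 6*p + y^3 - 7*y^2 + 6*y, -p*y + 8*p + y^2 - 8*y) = -p + y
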